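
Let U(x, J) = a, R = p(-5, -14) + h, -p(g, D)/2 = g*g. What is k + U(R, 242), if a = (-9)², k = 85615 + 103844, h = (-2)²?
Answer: 189540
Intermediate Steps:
p(g, D) = -2*g² (p(g, D) = -2*g*g = -2*g²)
h = 4
k = 189459
R = -46 (R = -2*(-5)² + 4 = -2*25 + 4 = -50 + 4 = -46)
a = 81
U(x, J) = 81
k + U(R, 242) = 189459 + 81 = 189540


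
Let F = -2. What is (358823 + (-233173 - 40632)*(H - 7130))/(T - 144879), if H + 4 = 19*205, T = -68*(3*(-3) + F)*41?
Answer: -887213218/114211 ≈ -7768.2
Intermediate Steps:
T = 30668 (T = -68*(3*(-3) - 2)*41 = -68*(-9 - 2)*41 = -68*(-11)*41 = 748*41 = 30668)
H = 3891 (H = -4 + 19*205 = -4 + 3895 = 3891)
(358823 + (-233173 - 40632)*(H - 7130))/(T - 144879) = (358823 + (-233173 - 40632)*(3891 - 7130))/(30668 - 144879) = (358823 - 273805*(-3239))/(-114211) = (358823 + 886854395)*(-1/114211) = 887213218*(-1/114211) = -887213218/114211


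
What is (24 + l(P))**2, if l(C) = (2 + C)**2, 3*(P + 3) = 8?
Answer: 58081/81 ≈ 717.05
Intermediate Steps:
P = -1/3 (P = -3 + (1/3)*8 = -3 + 8/3 = -1/3 ≈ -0.33333)
(24 + l(P))**2 = (24 + (2 - 1/3)**2)**2 = (24 + (5/3)**2)**2 = (24 + 25/9)**2 = (241/9)**2 = 58081/81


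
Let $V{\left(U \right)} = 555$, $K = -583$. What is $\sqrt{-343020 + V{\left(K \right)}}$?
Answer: $17 i \sqrt{1185} \approx 585.21 i$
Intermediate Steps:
$\sqrt{-343020 + V{\left(K \right)}} = \sqrt{-343020 + 555} = \sqrt{-342465} = 17 i \sqrt{1185}$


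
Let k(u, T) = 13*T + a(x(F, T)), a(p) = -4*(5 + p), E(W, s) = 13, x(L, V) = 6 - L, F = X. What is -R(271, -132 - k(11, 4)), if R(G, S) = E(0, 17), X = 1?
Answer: -13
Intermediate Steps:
F = 1
a(p) = -20 - 4*p
k(u, T) = -40 + 13*T (k(u, T) = 13*T + (-20 - 4*(6 - 1*1)) = 13*T + (-20 - 4*(6 - 1)) = 13*T + (-20 - 4*5) = 13*T + (-20 - 20) = 13*T - 40 = -40 + 13*T)
R(G, S) = 13
-R(271, -132 - k(11, 4)) = -1*13 = -13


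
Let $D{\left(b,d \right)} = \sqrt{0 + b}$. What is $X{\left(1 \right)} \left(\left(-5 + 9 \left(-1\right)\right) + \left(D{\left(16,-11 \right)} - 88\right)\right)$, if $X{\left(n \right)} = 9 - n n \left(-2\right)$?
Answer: $-1078$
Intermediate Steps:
$D{\left(b,d \right)} = \sqrt{b}$
$X{\left(n \right)} = 9 + 2 n^{2}$ ($X{\left(n \right)} = 9 - n^{2} \left(-2\right) = 9 - - 2 n^{2} = 9 + 2 n^{2}$)
$X{\left(1 \right)} \left(\left(-5 + 9 \left(-1\right)\right) + \left(D{\left(16,-11 \right)} - 88\right)\right) = \left(9 + 2 \cdot 1^{2}\right) \left(\left(-5 + 9 \left(-1\right)\right) - \left(88 - \sqrt{16}\right)\right) = \left(9 + 2 \cdot 1\right) \left(\left(-5 - 9\right) + \left(4 - 88\right)\right) = \left(9 + 2\right) \left(-14 - 84\right) = 11 \left(-98\right) = -1078$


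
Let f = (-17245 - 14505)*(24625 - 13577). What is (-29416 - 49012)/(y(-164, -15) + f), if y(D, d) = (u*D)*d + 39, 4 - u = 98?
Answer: 78428/351005201 ≈ 0.00022344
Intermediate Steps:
u = -94 (u = 4 - 1*98 = 4 - 98 = -94)
y(D, d) = 39 - 94*D*d (y(D, d) = (-94*D)*d + 39 = -94*D*d + 39 = 39 - 94*D*d)
f = -350774000 (f = -31750*11048 = -350774000)
(-29416 - 49012)/(y(-164, -15) + f) = (-29416 - 49012)/((39 - 94*(-164)*(-15)) - 350774000) = -78428/((39 - 231240) - 350774000) = -78428/(-231201 - 350774000) = -78428/(-351005201) = -78428*(-1/351005201) = 78428/351005201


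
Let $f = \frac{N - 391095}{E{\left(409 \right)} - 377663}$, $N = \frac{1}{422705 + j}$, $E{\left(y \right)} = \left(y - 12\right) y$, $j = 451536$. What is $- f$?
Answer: $- \frac{170955641947}{94107672445} \approx -1.8166$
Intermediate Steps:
$E{\left(y \right)} = y \left(-12 + y\right)$ ($E{\left(y \right)} = \left(-12 + y\right) y = y \left(-12 + y\right)$)
$N = \frac{1}{874241}$ ($N = \frac{1}{422705 + 451536} = \frac{1}{874241} \approx 1.1438 \cdot 10^{-6}$)
$f = \frac{170955641947}{94107672445}$ ($f = \frac{\frac{1}{874241} - 391095}{409 \left(-12 + 409\right) - 377663} = - \frac{341911283894}{874241 \left(409 \cdot 397 - 377663\right)} = - \frac{341911283894}{874241 \left(162373 - 377663\right)} = - \frac{341911283894}{874241 \left(-215290\right)} = \left(- \frac{341911283894}{874241}\right) \left(- \frac{1}{215290}\right) = \frac{170955641947}{94107672445} \approx 1.8166$)
$- f = \left(-1\right) \frac{170955641947}{94107672445} = - \frac{170955641947}{94107672445}$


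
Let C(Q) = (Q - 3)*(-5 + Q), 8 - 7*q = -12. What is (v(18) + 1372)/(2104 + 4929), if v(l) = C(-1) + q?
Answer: 9792/49231 ≈ 0.19890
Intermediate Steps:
q = 20/7 (q = 8/7 - 1/7*(-12) = 8/7 + 12/7 = 20/7 ≈ 2.8571)
C(Q) = (-5 + Q)*(-3 + Q) (C(Q) = (-3 + Q)*(-5 + Q) = (-5 + Q)*(-3 + Q))
v(l) = 188/7 (v(l) = (15 + (-1)**2 - 8*(-1)) + 20/7 = (15 + 1 + 8) + 20/7 = 24 + 20/7 = 188/7)
(v(18) + 1372)/(2104 + 4929) = (188/7 + 1372)/(2104 + 4929) = (9792/7)/7033 = (9792/7)*(1/7033) = 9792/49231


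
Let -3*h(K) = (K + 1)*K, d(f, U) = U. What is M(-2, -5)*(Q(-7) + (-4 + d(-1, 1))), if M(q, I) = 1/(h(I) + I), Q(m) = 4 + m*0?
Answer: -3/35 ≈ -0.085714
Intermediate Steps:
h(K) = -K*(1 + K)/3 (h(K) = -(K + 1)*K/3 = -(1 + K)*K/3 = -K*(1 + K)/3)
Q(m) = 4 (Q(m) = 4 + 0 = 4)
M(q, I) = 1/(I - I*(1 + I)/3) (M(q, I) = 1/(-I*(1 + I)/3 + I) = 1/(I - I*(1 + I)/3))
M(-2, -5)*(Q(-7) + (-4 + d(-1, 1))) = (-3/(-5*(-2 - 5)))*(4 + (-4 + 1)) = (-3*(-⅕)/(-7))*(4 - 3) = -3*(-⅕)*(-⅐)*1 = -3/35*1 = -3/35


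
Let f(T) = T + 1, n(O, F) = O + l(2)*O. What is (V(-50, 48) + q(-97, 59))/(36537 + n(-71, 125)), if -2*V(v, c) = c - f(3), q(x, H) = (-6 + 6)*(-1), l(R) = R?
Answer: -11/18162 ≈ -0.00060566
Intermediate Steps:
q(x, H) = 0 (q(x, H) = 0*(-1) = 0)
n(O, F) = 3*O (n(O, F) = O + 2*O = 3*O)
f(T) = 1 + T
V(v, c) = 2 - c/2 (V(v, c) = -(c - (1 + 3))/2 = -(c - 1*4)/2 = -(c - 4)/2 = -(-4 + c)/2 = 2 - c/2)
(V(-50, 48) + q(-97, 59))/(36537 + n(-71, 125)) = ((2 - ½*48) + 0)/(36537 + 3*(-71)) = ((2 - 24) + 0)/(36537 - 213) = (-22 + 0)/36324 = -22*1/36324 = -11/18162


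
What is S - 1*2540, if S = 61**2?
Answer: 1181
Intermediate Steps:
S = 3721
S - 1*2540 = 3721 - 1*2540 = 3721 - 2540 = 1181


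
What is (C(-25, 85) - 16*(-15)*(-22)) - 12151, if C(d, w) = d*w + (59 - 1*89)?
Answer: -19586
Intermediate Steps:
C(d, w) = -30 + d*w (C(d, w) = d*w + (59 - 89) = d*w - 30 = -30 + d*w)
(C(-25, 85) - 16*(-15)*(-22)) - 12151 = ((-30 - 25*85) - 16*(-15)*(-22)) - 12151 = ((-30 - 2125) + 240*(-22)) - 12151 = (-2155 - 5280) - 12151 = -7435 - 12151 = -19586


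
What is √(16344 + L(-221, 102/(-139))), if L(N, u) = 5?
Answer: √16349 ≈ 127.86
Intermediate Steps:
√(16344 + L(-221, 102/(-139))) = √(16344 + 5) = √16349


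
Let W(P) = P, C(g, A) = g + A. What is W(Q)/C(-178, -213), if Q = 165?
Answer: -165/391 ≈ -0.42199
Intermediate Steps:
C(g, A) = A + g
W(Q)/C(-178, -213) = 165/(-213 - 178) = 165/(-391) = 165*(-1/391) = -165/391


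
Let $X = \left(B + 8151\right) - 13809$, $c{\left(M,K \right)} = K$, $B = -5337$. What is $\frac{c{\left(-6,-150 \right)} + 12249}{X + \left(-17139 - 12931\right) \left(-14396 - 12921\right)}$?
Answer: $\frac{12099}{821411195} \approx 1.473 \cdot 10^{-5}$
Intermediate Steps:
$X = -10995$ ($X = \left(-5337 + 8151\right) - 13809 = 2814 - 13809 = -10995$)
$\frac{c{\left(-6,-150 \right)} + 12249}{X + \left(-17139 - 12931\right) \left(-14396 - 12921\right)} = \frac{-150 + 12249}{-10995 + \left(-17139 - 12931\right) \left(-14396 - 12921\right)} = \frac{12099}{-10995 - -821422190} = \frac{12099}{-10995 + 821422190} = \frac{12099}{821411195}$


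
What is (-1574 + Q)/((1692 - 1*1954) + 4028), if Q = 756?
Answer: -409/1883 ≈ -0.21721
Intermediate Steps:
(-1574 + Q)/((1692 - 1*1954) + 4028) = (-1574 + 756)/((1692 - 1*1954) + 4028) = -818/((1692 - 1954) + 4028) = -818/(-262 + 4028) = -818/3766 = -818*1/3766 = -409/1883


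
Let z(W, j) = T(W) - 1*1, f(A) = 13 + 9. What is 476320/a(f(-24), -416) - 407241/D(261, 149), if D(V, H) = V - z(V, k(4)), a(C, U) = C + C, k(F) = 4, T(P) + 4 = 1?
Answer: 27076549/2915 ≈ 9288.7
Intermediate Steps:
f(A) = 22
T(P) = -3 (T(P) = -4 + 1 = -3)
z(W, j) = -4 (z(W, j) = -3 - 1*1 = -3 - 1 = -4)
a(C, U) = 2*C
D(V, H) = 4 + V (D(V, H) = V - 1*(-4) = V + 4 = 4 + V)
476320/a(f(-24), -416) - 407241/D(261, 149) = 476320/((2*22)) - 407241/(4 + 261) = 476320/44 - 407241/265 = 476320*(1/44) - 407241*1/265 = 119080/11 - 407241/265 = 27076549/2915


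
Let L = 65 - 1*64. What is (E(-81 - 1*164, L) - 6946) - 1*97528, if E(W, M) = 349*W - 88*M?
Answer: -190067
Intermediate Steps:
L = 1 (L = 65 - 64 = 1)
E(W, M) = -88*M + 349*W
(E(-81 - 1*164, L) - 6946) - 1*97528 = ((-88*1 + 349*(-81 - 1*164)) - 6946) - 1*97528 = ((-88 + 349*(-81 - 164)) - 6946) - 97528 = ((-88 + 349*(-245)) - 6946) - 97528 = ((-88 - 85505) - 6946) - 97528 = (-85593 - 6946) - 97528 = -92539 - 97528 = -190067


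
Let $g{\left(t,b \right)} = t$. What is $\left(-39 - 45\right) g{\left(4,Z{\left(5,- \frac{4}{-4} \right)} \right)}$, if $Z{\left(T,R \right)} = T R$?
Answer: $-336$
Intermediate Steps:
$Z{\left(T,R \right)} = R T$
$\left(-39 - 45\right) g{\left(4,Z{\left(5,- \frac{4}{-4} \right)} \right)} = \left(-39 - 45\right) 4 = \left(-84\right) 4 = -336$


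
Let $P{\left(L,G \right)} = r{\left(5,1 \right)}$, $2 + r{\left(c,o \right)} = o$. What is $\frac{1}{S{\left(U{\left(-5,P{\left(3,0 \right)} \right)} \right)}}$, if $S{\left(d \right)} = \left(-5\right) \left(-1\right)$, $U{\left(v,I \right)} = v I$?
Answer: $\frac{1}{5} \approx 0.2$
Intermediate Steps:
$r{\left(c,o \right)} = -2 + o$
$P{\left(L,G \right)} = -1$ ($P{\left(L,G \right)} = -2 + 1 = -1$)
$U{\left(v,I \right)} = I v$
$S{\left(d \right)} = 5$
$\frac{1}{S{\left(U{\left(-5,P{\left(3,0 \right)} \right)} \right)}} = \frac{1}{5}$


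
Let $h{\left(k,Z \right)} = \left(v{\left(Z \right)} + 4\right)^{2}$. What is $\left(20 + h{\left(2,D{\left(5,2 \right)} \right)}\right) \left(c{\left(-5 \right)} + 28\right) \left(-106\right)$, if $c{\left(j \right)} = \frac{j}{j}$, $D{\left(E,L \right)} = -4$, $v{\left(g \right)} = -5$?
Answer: $-64554$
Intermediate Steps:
$c{\left(j \right)} = 1$
$h{\left(k,Z \right)} = 1$ ($h{\left(k,Z \right)} = \left(-5 + 4\right)^{2} = \left(-1\right)^{2} = 1$)
$\left(20 + h{\left(2,D{\left(5,2 \right)} \right)}\right) \left(c{\left(-5 \right)} + 28\right) \left(-106\right) = \left(20 + 1\right) \left(1 + 28\right) \left(-106\right) = 21 \cdot 29 \left(-106\right) = 609 \left(-106\right) = -64554$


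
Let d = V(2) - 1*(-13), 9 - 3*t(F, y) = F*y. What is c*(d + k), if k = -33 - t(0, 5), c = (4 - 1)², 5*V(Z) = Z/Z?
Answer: -1026/5 ≈ -205.20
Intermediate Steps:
V(Z) = ⅕ (V(Z) = (Z/Z)/5 = (⅕)*1 = ⅕)
t(F, y) = 3 - F*y/3
d = 66/5 (d = ⅕ - 1*(-13) = ⅕ + 13 = 66/5 ≈ 13.200)
c = 9 (c = 3² = 9)
k = -36 (k = -33 - (3 - ⅓*0*5) = -33 - (3 + 0) = -33 - 1*3 = -33 - 3 = -36)
c*(d + k) = 9*(66/5 - 36) = 9*(-114/5) = -1026/5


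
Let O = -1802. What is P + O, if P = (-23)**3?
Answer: -13969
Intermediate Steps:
P = -12167
P + O = -12167 - 1802 = -13969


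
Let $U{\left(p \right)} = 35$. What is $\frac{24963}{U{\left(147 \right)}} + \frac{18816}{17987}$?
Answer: $\frac{449668041}{629545} \approx 714.27$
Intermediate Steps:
$\frac{24963}{U{\left(147 \right)}} + \frac{18816}{17987} = \frac{24963}{35} + \frac{18816}{17987} = \frac{449668041}{629545}$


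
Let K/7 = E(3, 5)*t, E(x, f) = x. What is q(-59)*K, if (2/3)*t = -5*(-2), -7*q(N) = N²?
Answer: -156645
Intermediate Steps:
q(N) = -N²/7
t = 15 (t = 3*(-5*(-2))/2 = (3/2)*10 = 15)
K = 315 (K = 7*(3*15) = 7*45 = 315)
q(-59)*K = -⅐*(-59)²*315 = -⅐*3481*315 = -3481/7*315 = -156645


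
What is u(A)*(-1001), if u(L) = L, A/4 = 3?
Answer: -12012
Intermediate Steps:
A = 12 (A = 4*3 = 12)
u(A)*(-1001) = 12*(-1001) = -12012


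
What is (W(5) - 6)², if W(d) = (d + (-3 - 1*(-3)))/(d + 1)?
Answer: 961/36 ≈ 26.694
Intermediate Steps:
W(d) = d/(1 + d) (W(d) = (d + (-3 + 3))/(1 + d) = (d + 0)/(1 + d) = d/(1 + d))
(W(5) - 6)² = (5/(1 + 5) - 6)² = (5/6 - 6)² = (5*(⅙) - 6)² = (⅚ - 6)² = (-31/6)² = 961/36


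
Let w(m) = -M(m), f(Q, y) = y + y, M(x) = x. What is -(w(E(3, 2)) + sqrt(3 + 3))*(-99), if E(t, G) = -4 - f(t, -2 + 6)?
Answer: 1188 + 99*sqrt(6) ≈ 1430.5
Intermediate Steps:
f(Q, y) = 2*y
E(t, G) = -12 (E(t, G) = -4 - 2*(-2 + 6) = -4 - 2*4 = -4 - 1*8 = -4 - 8 = -12)
w(m) = -m
-(w(E(3, 2)) + sqrt(3 + 3))*(-99) = -(-1*(-12) + sqrt(3 + 3))*(-99) = -(12 + sqrt(6))*(-99) = (-12 - sqrt(6))*(-99) = 1188 + 99*sqrt(6)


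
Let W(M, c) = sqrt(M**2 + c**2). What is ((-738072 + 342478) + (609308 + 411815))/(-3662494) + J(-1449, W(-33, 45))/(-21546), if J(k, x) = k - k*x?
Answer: -32423389/313143237 - 23*sqrt(346)/114 ≈ -3.8564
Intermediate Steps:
J(k, x) = k - k*x
((-738072 + 342478) + (609308 + 411815))/(-3662494) + J(-1449, W(-33, 45))/(-21546) = ((-738072 + 342478) + (609308 + 411815))/(-3662494) - 1449*(1 - sqrt((-33)**2 + 45**2))/(-21546) = (-395594 + 1021123)*(-1/3662494) - 1449*(1 - sqrt(1089 + 2025))*(-1/21546) = 625529*(-1/3662494) - 1449*(1 - sqrt(3114))*(-1/21546) = -625529/3662494 - 1449*(1 - 3*sqrt(346))*(-1/21546) = -625529/3662494 + (-1449 + 4347*sqrt(346))*(-1/21546) = -625529/3662494 + (23/342 - 23*sqrt(346)/114) = -32423389/313143237 - 23*sqrt(346)/114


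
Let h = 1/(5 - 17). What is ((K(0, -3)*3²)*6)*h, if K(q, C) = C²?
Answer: -81/2 ≈ -40.500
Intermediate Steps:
h = -1/12 (h = 1/(-12) = -1/12 ≈ -0.083333)
((K(0, -3)*3²)*6)*h = (((-3)²*3²)*6)*(-1/12) = ((9*9)*6)*(-1/12) = (81*6)*(-1/12) = 486*(-1/12) = -81/2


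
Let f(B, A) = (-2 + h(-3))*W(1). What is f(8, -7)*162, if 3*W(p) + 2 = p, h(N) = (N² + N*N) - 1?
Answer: -810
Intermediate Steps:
h(N) = -1 + 2*N² (h(N) = (N² + N²) - 1 = 2*N² - 1 = -1 + 2*N²)
W(p) = -⅔ + p/3
f(B, A) = -5 (f(B, A) = (-2 + (-1 + 2*(-3)²))*(-⅔ + (⅓)*1) = (-2 + (-1 + 2*9))*(-⅔ + ⅓) = (-2 + (-1 + 18))*(-⅓) = (-2 + 17)*(-⅓) = 15*(-⅓) = -5)
f(8, -7)*162 = -5*162 = -810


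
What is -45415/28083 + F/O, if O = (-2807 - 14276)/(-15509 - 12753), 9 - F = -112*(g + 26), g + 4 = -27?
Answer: -39826769681/43612899 ≈ -913.19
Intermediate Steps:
g = -31 (g = -4 - 27 = -31)
F = -551 (F = 9 - (-112)*(-31 + 26) = 9 - (-112)*(-5) = 9 - 1*560 = 9 - 560 = -551)
O = 17083/28262 (O = -17083/(-28262) = -17083*(-1/28262) = 17083/28262 ≈ 0.60445)
-45415/28083 + F/O = -45415/28083 - 551/17083/28262 = -45415*1/28083 - 551*28262/17083 = -45415/28083 - 15572362/17083 = -39826769681/43612899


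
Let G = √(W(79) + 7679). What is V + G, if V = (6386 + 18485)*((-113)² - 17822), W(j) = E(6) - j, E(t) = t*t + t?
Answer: -125673163 + √7642 ≈ -1.2567e+8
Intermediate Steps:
E(t) = t + t² (E(t) = t² + t = t + t²)
W(j) = 42 - j (W(j) = 6*(1 + 6) - j = 6*7 - j = 42 - j)
V = -125673163 (V = 24871*(12769 - 17822) = 24871*(-5053) = -125673163)
G = √7642 (G = √((42 - 1*79) + 7679) = √((42 - 79) + 7679) = √(-37 + 7679) = √7642 ≈ 87.419)
V + G = -125673163 + √7642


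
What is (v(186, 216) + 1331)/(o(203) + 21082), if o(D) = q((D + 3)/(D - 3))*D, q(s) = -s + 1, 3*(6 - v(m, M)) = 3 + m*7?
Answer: 90200/2107591 ≈ 0.042798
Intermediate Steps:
v(m, M) = 5 - 7*m/3 (v(m, M) = 6 - (3 + m*7)/3 = 6 - (3 + 7*m)/3 = 6 + (-1 - 7*m/3) = 5 - 7*m/3)
q(s) = 1 - s
o(D) = D*(1 - (3 + D)/(-3 + D)) (o(D) = (1 - (D + 3)/(D - 3))*D = (1 - (3 + D)/(-3 + D))*D = D*(1 - (3 + D)/(-3 + D)))
(v(186, 216) + 1331)/(o(203) + 21082) = ((5 - 7/3*186) + 1331)/(-6*203/(-3 + 203) + 21082) = ((5 - 434) + 1331)/(-6*203/200 + 21082) = (-429 + 1331)/(-6*203*1/200 + 21082) = 902/(-609/100 + 21082) = 902/(2107591/100) = 902*(100/2107591) = 90200/2107591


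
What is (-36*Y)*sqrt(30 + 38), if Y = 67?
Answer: -4824*sqrt(17) ≈ -19890.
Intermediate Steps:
(-36*Y)*sqrt(30 + 38) = (-36*67)*sqrt(30 + 38) = -4824*sqrt(17)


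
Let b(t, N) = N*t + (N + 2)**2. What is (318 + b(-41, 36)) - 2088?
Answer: -1802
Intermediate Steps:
b(t, N) = (2 + N)**2 + N*t (b(t, N) = N*t + (2 + N)**2 = (2 + N)**2 + N*t)
(318 + b(-41, 36)) - 2088 = (318 + ((2 + 36)**2 + 36*(-41))) - 2088 = (318 + (38**2 - 1476)) - 2088 = (318 + (1444 - 1476)) - 2088 = (318 - 32) - 2088 = 286 - 2088 = -1802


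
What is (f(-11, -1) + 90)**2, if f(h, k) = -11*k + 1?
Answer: 10404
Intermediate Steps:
f(h, k) = 1 - 11*k
(f(-11, -1) + 90)**2 = ((1 - 11*(-1)) + 90)**2 = ((1 + 11) + 90)**2 = (12 + 90)**2 = 102**2 = 10404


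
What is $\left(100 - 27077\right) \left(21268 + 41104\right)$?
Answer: $-1682609444$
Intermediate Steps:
$\left(100 - 27077\right) \left(21268 + 41104\right) = \left(100 - 27077\right) 62372 = \left(-26977\right) 62372 = -1682609444$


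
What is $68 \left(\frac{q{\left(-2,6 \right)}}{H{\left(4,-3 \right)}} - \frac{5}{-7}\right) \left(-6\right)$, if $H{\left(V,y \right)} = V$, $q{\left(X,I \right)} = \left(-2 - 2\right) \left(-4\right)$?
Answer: $- \frac{13464}{7} \approx -1923.4$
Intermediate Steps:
$q{\left(X,I \right)} = 16$ ($q{\left(X,I \right)} = \left(-4\right) \left(-4\right) = 16$)
$68 \left(\frac{q{\left(-2,6 \right)}}{H{\left(4,-3 \right)}} - \frac{5}{-7}\right) \left(-6\right) = 68 \left(\frac{16}{4} - \frac{5}{-7}\right) \left(-6\right) = 68 \left(16 \cdot \frac{1}{4} - - \frac{5}{7}\right) \left(-6\right) = 68 \left(4 + \frac{5}{7}\right) \left(-6\right) = 68 \cdot \frac{33}{7} \left(-6\right) = \frac{2244}{7} \left(-6\right) = - \frac{13464}{7}$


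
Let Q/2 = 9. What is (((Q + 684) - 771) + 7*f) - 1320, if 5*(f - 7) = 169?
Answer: -5517/5 ≈ -1103.4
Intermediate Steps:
f = 204/5 (f = 7 + (⅕)*169 = 7 + 169/5 = 204/5 ≈ 40.800)
Q = 18 (Q = 2*9 = 18)
(((Q + 684) - 771) + 7*f) - 1320 = (((18 + 684) - 771) + 7*(204/5)) - 1320 = ((702 - 771) + 1428/5) - 1320 = (-69 + 1428/5) - 1320 = 1083/5 - 1320 = -5517/5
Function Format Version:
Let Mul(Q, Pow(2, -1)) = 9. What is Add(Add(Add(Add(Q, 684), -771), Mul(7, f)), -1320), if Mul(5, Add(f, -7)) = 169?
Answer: Rational(-5517, 5) ≈ -1103.4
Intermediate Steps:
f = Rational(204, 5) (f = Add(7, Mul(Rational(1, 5), 169)) = Add(7, Rational(169, 5)) = Rational(204, 5) ≈ 40.800)
Q = 18 (Q = Mul(2, 9) = 18)
Add(Add(Add(Add(Q, 684), -771), Mul(7, f)), -1320) = Add(Add(Add(Add(18, 684), -771), Mul(7, Rational(204, 5))), -1320) = Add(Add(Add(702, -771), Rational(1428, 5)), -1320) = Add(Add(-69, Rational(1428, 5)), -1320) = Add(Rational(1083, 5), -1320) = Rational(-5517, 5)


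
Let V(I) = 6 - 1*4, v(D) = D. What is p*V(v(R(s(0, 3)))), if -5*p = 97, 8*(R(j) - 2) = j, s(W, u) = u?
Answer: -194/5 ≈ -38.800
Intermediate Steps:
R(j) = 2 + j/8
V(I) = 2 (V(I) = 6 - 4 = 2)
p = -97/5 (p = -⅕*97 = -97/5 ≈ -19.400)
p*V(v(R(s(0, 3)))) = -97/5*2 = -194/5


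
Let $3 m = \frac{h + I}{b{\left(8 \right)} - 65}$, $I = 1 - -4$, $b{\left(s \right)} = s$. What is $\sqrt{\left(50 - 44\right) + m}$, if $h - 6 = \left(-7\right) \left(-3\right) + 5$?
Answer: $\frac{\sqrt{18791}}{57} \approx 2.4049$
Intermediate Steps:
$h = 32$ ($h = 6 + \left(\left(-7\right) \left(-3\right) + 5\right) = 6 + \left(21 + 5\right) = 6 + 26 = 32$)
$I = 5$ ($I = 1 + 4 = 5$)
$m = - \frac{37}{171}$ ($m = \frac{\left(32 + 5\right) \frac{1}{8 - 65}}{3} = \frac{37 \frac{1}{-57}}{3} = \frac{37 \left(- \frac{1}{57}\right)}{3} = \frac{1}{3} \left(- \frac{37}{57}\right) = - \frac{37}{171} \approx -0.21637$)
$\sqrt{\left(50 - 44\right) + m} = \sqrt{\left(50 - 44\right) - \frac{37}{171}} = \sqrt{6 - \frac{37}{171}} = \sqrt{\frac{989}{171}} = \frac{\sqrt{18791}}{57}$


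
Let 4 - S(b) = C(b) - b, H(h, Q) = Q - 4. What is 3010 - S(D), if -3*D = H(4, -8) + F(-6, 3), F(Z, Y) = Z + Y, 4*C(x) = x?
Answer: 12009/4 ≈ 3002.3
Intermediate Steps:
H(h, Q) = -4 + Q
C(x) = x/4
F(Z, Y) = Y + Z
D = 5 (D = -((-4 - 8) + (3 - 6))/3 = -(-12 - 3)/3 = -⅓*(-15) = 5)
S(b) = 4 + 3*b/4 (S(b) = 4 - (b/4 - b) = 4 - (-3)*b/4 = 4 + 3*b/4)
3010 - S(D) = 3010 - (4 + (¾)*5) = 3010 - (4 + 15/4) = 3010 - 1*31/4 = 3010 - 31/4 = 12009/4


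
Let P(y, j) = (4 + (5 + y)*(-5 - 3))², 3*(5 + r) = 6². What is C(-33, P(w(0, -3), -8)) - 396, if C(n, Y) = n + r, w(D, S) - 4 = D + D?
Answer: -422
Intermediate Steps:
w(D, S) = 4 + 2*D (w(D, S) = 4 + (D + D) = 4 + 2*D)
r = 7 (r = -5 + (⅓)*6² = -5 + (⅓)*36 = -5 + 12 = 7)
P(y, j) = (-36 - 8*y)² (P(y, j) = (4 + (5 + y)*(-8))² = (4 + (-40 - 8*y))² = (-36 - 8*y)²)
C(n, Y) = 7 + n (C(n, Y) = n + 7 = 7 + n)
C(-33, P(w(0, -3), -8)) - 396 = (7 - 33) - 396 = -26 - 396 = -422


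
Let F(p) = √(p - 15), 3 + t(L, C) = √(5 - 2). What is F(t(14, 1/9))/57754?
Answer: √(-18 + √3)/57754 ≈ 6.9837e-5*I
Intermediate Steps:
t(L, C) = -3 + √3 (t(L, C) = -3 + √(5 - 2) = -3 + √3)
F(p) = √(-15 + p)
F(t(14, 1/9))/57754 = √(-15 + (-3 + √3))/57754 = √(-18 + √3)*(1/57754) = √(-18 + √3)/57754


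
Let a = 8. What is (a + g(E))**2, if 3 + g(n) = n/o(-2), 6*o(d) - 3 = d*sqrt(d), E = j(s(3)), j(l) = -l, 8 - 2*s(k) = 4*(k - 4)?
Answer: (-420*sqrt(2) + 241*I)/(I + 12*sqrt(2)) ≈ -34.045 + 16.207*I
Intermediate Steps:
s(k) = 12 - 2*k (s(k) = 4 - 2*(k - 4) = 4 - 2*(-4 + k) = 4 - (-16 + 4*k)/2 = 4 + (8 - 2*k) = 12 - 2*k)
E = -6 (E = -(12 - 2*3) = -(12 - 6) = -1*6 = -6)
o(d) = 1/2 + d**(3/2)/6 (o(d) = 1/2 + (d*sqrt(d))/6 = 1/2 + d**(3/2)/6)
g(n) = -3 + n/(1/2 - I*sqrt(2)/3) (g(n) = -3 + n/(1/2 + (-2)**(3/2)/6) = -3 + n/(1/2 + (-2*I*sqrt(2))/6) = -3 + n/(1/2 - I*sqrt(2)/3))
(a + g(E))**2 = (8 + (-3 + (18/17)*(-6) + (12/17)*I*(-6)*sqrt(2)))**2 = (8 + (-3 - 108/17 - 72*I*sqrt(2)/17))**2 = (8 + (-159/17 - 72*I*sqrt(2)/17))**2 = (-23/17 - 72*I*sqrt(2)/17)**2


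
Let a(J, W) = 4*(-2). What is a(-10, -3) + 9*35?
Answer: 307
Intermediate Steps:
a(J, W) = -8
a(-10, -3) + 9*35 = -8 + 9*35 = -8 + 315 = 307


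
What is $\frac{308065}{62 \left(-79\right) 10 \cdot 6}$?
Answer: $- \frac{61613}{58776} \approx -1.0483$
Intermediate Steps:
$\frac{308065}{62 \left(-79\right) 10 \cdot 6} = \frac{308065}{\left(-4898\right) 60} = \frac{308065}{-293880} = 308065 \left(- \frac{1}{293880}\right) = - \frac{61613}{58776}$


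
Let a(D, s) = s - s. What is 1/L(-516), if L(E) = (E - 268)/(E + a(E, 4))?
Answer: 129/196 ≈ 0.65816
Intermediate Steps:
a(D, s) = 0
L(E) = (-268 + E)/E (L(E) = (E - 268)/(E + 0) = (-268 + E)/E)
1/L(-516) = 1/((-268 - 516)/(-516)) = 1/(-1/516*(-784)) = 1/(196/129) = 129/196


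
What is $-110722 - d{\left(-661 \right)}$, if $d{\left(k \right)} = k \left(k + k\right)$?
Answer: $-984564$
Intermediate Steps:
$d{\left(k \right)} = 2 k^{2}$ ($d{\left(k \right)} = k 2 k = 2 k^{2}$)
$-110722 - d{\left(-661 \right)} = -110722 - 2 \left(-661\right)^{2} = -110722 - 2 \cdot 436921 = -110722 - 873842 = -984564$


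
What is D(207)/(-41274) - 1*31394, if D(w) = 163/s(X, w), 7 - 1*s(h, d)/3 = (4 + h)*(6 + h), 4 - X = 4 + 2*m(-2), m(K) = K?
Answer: -283770554201/9039006 ≈ -31394.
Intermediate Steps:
X = 4 (X = 4 - (4 + 2*(-2)) = 4 - (4 - 4) = 4 - 1*0 = 4 + 0 = 4)
s(h, d) = 21 - 3*(4 + h)*(6 + h)
D(w) = -163/219 (D(w) = 163/(-51 - 30*4 - 3*4²) = 163/(-51 - 120 - 3*16) = 163/(-51 - 120 - 48) = 163/(-219) = 163*(-1/219) = -163/219)
D(207)/(-41274) - 1*31394 = -163/219/(-41274) - 1*31394 = -163/219*(-1/41274) - 31394 = 163/9039006 - 31394 = -283770554201/9039006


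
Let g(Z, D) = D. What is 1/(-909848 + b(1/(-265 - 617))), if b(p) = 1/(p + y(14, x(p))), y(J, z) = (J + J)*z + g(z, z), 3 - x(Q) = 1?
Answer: -51155/46543273558 ≈ -1.0991e-6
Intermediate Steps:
x(Q) = 2 (x(Q) = 3 - 1*1 = 3 - 1 = 2)
y(J, z) = z + 2*J*z (y(J, z) = (J + J)*z + z = (2*J)*z + z = 2*J*z + z = z + 2*J*z)
b(p) = 1/(58 + p) (b(p) = 1/(p + 2*(1 + 2*14)) = 1/(p + 2*(1 + 28)) = 1/(p + 2*29) = 1/(p + 58) = 1/(58 + p))
1/(-909848 + b(1/(-265 - 617))) = 1/(-909848 + 1/(58 + 1/(-265 - 617))) = 1/(-909848 + 1/(58 + 1/(-882))) = 1/(-909848 + 1/(58 - 1/882)) = 1/(-909848 + 1/(51155/882)) = 1/(-909848 + 882/51155) = 1/(-46543273558/51155) = -51155/46543273558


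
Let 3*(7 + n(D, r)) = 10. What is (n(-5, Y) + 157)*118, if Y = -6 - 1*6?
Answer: 54280/3 ≈ 18093.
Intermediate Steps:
Y = -12 (Y = -6 - 6 = -12)
n(D, r) = -11/3 (n(D, r) = -7 + (⅓)*10 = -7 + 10/3 = -11/3)
(n(-5, Y) + 157)*118 = (-11/3 + 157)*118 = (460/3)*118 = 54280/3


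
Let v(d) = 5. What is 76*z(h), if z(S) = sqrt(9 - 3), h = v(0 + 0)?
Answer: 76*sqrt(6) ≈ 186.16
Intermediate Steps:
h = 5
z(S) = sqrt(6)
76*z(h) = 76*sqrt(6)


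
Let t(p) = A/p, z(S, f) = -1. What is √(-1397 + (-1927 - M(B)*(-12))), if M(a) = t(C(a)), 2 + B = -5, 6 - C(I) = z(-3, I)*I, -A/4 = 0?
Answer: 2*I*√831 ≈ 57.654*I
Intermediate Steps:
A = 0 (A = -4*0 = 0)
C(I) = 6 + I (C(I) = 6 - (-1)*I = 6 + I)
t(p) = 0 (t(p) = 0/p = 0)
B = -7 (B = -2 - 5 = -7)
M(a) = 0
√(-1397 + (-1927 - M(B)*(-12))) = √(-1397 + (-1927 - 1*0*(-12))) = √(-1397 + (-1927 + 0*(-12))) = √(-1397 + (-1927 + 0)) = √(-1397 - 1927) = √(-3324) = 2*I*√831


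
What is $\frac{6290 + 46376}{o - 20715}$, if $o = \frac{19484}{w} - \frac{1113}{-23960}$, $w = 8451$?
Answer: $- \frac{10664125569360}{4194020418797} \approx -2.5427$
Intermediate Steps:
$o = \frac{476242603}{202485960}$ ($o = \frac{19484}{8451} - \frac{1113}{-23960} = 19484 \cdot \frac{1}{8451} - - \frac{1113}{23960} = \frac{19484}{8451} + \frac{1113}{23960} = \frac{476242603}{202485960} \approx 2.352$)
$\frac{6290 + 46376}{o - 20715} = \frac{6290 + 46376}{\frac{476242603}{202485960} - 20715} = \frac{52666}{- \frac{4194020418797}{202485960}} = 52666 \left(- \frac{202485960}{4194020418797}\right) = - \frac{10664125569360}{4194020418797}$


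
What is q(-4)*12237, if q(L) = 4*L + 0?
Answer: -195792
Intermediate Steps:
q(L) = 4*L
q(-4)*12237 = (4*(-4))*12237 = -16*12237 = -195792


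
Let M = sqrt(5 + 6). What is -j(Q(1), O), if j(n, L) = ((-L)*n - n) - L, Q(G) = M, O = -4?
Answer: -4 - 3*sqrt(11) ≈ -13.950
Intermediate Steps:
M = sqrt(11) ≈ 3.3166
Q(G) = sqrt(11)
j(n, L) = -L - n - L*n (j(n, L) = (-L*n - n) - L = (-n - L*n) - L = -L - n - L*n)
-j(Q(1), O) = -(-1*(-4) - sqrt(11) - 1*(-4)*sqrt(11)) = -(4 - sqrt(11) + 4*sqrt(11)) = -(4 + 3*sqrt(11)) = -4 - 3*sqrt(11)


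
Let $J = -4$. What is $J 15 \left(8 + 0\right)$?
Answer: $-480$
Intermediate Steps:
$J 15 \left(8 + 0\right) = \left(-4\right) 15 \left(8 + 0\right) = \left(-60\right) 8 = -480$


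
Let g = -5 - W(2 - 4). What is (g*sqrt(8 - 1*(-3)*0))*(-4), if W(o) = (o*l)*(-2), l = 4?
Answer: 168*sqrt(2) ≈ 237.59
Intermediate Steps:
W(o) = -8*o (W(o) = (o*4)*(-2) = (4*o)*(-2) = -8*o)
g = -21 (g = -5 - (-8)*(2 - 4) = -5 - (-8)*(-2) = -5 - 1*16 = -5 - 16 = -21)
(g*sqrt(8 - 1*(-3)*0))*(-4) = -21*sqrt(8 - 1*(-3)*0)*(-4) = -21*sqrt(8 + 3*0)*(-4) = -21*sqrt(8 + 0)*(-4) = -42*sqrt(2)*(-4) = 168*sqrt(2)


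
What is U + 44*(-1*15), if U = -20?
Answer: -680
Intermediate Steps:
U + 44*(-1*15) = -20 + 44*(-1*15) = -20 + 44*(-15) = -20 - 660 = -680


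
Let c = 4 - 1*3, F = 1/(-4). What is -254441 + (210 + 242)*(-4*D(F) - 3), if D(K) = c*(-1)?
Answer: -253989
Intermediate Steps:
F = -¼ ≈ -0.25000
c = 1 (c = 4 - 3 = 1)
D(K) = -1 (D(K) = 1*(-1) = -1)
-254441 + (210 + 242)*(-4*D(F) - 3) = -254441 + (210 + 242)*(-4*(-1) - 3) = -254441 + 452*(4 - 3) = -254441 + 452*1 = -254441 + 452 = -253989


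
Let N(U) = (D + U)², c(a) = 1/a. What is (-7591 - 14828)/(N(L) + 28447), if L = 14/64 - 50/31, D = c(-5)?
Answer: -551543270400/699904235849 ≈ -0.78803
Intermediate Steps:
D = -⅕ (D = 1/(-5) = -⅕ ≈ -0.20000)
L = -1383/992 (L = 14*(1/64) - 50*1/31 = 7/32 - 50/31 = -1383/992 ≈ -1.3942)
N(U) = (-⅕ + U)²
(-7591 - 14828)/(N(L) + 28447) = (-7591 - 14828)/((-1 + 5*(-1383/992))²/25 + 28447) = -22419/((-1 - 6915/992)²/25 + 28447) = -22419/((-7907/992)²/25 + 28447) = -22419/((1/25)*(62520649/984064) + 28447) = -22419/(62520649/24601600 + 28447) = -22419/699904235849/24601600 = -22419*24601600/699904235849 = -551543270400/699904235849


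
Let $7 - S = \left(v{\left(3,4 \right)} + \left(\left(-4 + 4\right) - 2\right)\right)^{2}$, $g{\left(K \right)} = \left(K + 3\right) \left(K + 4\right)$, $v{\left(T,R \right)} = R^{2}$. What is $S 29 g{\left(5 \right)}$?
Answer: $-394632$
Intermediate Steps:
$g{\left(K \right)} = \left(3 + K\right) \left(4 + K\right)$
$S = -189$ ($S = 7 - \left(4^{2} + \left(\left(-4 + 4\right) - 2\right)\right)^{2} = 7 - \left(16 + \left(0 - 2\right)\right)^{2} = 7 - \left(16 - 2\right)^{2} = 7 - 14^{2} = 7 - 196 = -189$)
$S 29 g{\left(5 \right)} = \left(-189\right) 29 \left(12 + 5^{2} + 7 \cdot 5\right) = - 5481 \left(12 + 25 + 35\right) = \left(-5481\right) 72 = -394632$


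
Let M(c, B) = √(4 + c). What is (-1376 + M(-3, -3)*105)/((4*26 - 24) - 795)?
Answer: 1271/715 ≈ 1.7776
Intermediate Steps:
(-1376 + M(-3, -3)*105)/((4*26 - 24) - 795) = (-1376 + √(4 - 3)*105)/((4*26 - 24) - 795) = (-1376 + √1*105)/((104 - 24) - 795) = (-1376 + 1*105)/(80 - 795) = (-1376 + 105)/(-715) = -1271*(-1/715) = 1271/715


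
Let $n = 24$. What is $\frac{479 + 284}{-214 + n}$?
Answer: $- \frac{763}{190} \approx -4.0158$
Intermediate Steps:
$\frac{479 + 284}{-214 + n} = \frac{479 + 284}{-214 + 24} = \frac{763}{-190} = 763 \left(- \frac{1}{190}\right) = - \frac{763}{190}$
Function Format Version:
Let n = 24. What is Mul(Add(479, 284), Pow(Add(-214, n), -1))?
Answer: Rational(-763, 190) ≈ -4.0158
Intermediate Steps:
Mul(Add(479, 284), Pow(Add(-214, n), -1)) = Mul(Add(479, 284), Pow(Add(-214, 24), -1)) = Mul(763, Pow(-190, -1)) = Mul(763, Rational(-1, 190)) = Rational(-763, 190)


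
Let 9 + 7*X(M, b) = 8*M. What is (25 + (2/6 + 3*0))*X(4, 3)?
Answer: 1748/21 ≈ 83.238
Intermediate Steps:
X(M, b) = -9/7 + 8*M/7 (X(M, b) = -9/7 + (8*M)/7 = -9/7 + 8*M/7)
(25 + (2/6 + 3*0))*X(4, 3) = (25 + (2/6 + 3*0))*(-9/7 + (8/7)*4) = (25 + (2*(⅙) + 0))*(-9/7 + 32/7) = (25 + (⅓ + 0))*(23/7) = (25 + ⅓)*(23/7) = (76/3)*(23/7) = 1748/21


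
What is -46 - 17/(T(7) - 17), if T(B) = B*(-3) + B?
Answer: -1409/31 ≈ -45.452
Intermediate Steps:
T(B) = -2*B (T(B) = -3*B + B = -2*B)
-46 - 17/(T(7) - 17) = -46 - 17/(-2*7 - 17) = -46 - 17/(-14 - 17) = -46 - 17/(-31) = -46 - 1/31*(-17) = -46 + 17/31 = -1409/31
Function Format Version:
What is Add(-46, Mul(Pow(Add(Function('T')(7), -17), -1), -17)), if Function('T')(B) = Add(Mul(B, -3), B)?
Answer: Rational(-1409, 31) ≈ -45.452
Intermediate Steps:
Function('T')(B) = Mul(-2, B) (Function('T')(B) = Add(Mul(-3, B), B) = Mul(-2, B))
Add(-46, Mul(Pow(Add(Function('T')(7), -17), -1), -17)) = Add(-46, Mul(Pow(Add(Mul(-2, 7), -17), -1), -17)) = Add(-46, Mul(Pow(Add(-14, -17), -1), -17)) = Add(-46, Mul(Pow(-31, -1), -17)) = Add(-46, Mul(Rational(-1, 31), -17)) = Add(-46, Rational(17, 31)) = Rational(-1409, 31)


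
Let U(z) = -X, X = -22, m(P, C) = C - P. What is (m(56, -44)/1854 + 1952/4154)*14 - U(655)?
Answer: -31145710/1925379 ≈ -16.176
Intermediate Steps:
U(z) = 22 (U(z) = -1*(-22) = 22)
(m(56, -44)/1854 + 1952/4154)*14 - U(655) = ((-44 - 1*56)/1854 + 1952/4154)*14 - 1*22 = ((-44 - 56)*(1/1854) + 1952*(1/4154))*14 - 22 = (-100*1/1854 + 976/2077)*14 - 22 = (-50/927 + 976/2077)*14 - 22 = (800902/1925379)*14 - 22 = 11212628/1925379 - 22 = -31145710/1925379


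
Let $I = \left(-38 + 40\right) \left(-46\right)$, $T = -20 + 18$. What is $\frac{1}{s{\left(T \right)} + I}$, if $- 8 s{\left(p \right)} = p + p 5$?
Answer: $- \frac{2}{181} \approx -0.01105$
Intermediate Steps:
$T = -2$
$I = -92$ ($I = 2 \left(-46\right) = -92$)
$s{\left(p \right)} = - \frac{3 p}{4}$ ($s{\left(p \right)} = - \frac{p + p 5}{8} = - \frac{p + 5 p}{8} = - \frac{6 p}{8} = - \frac{3 p}{4}$)
$\frac{1}{s{\left(T \right)} + I} = \frac{1}{\left(- \frac{3}{4}\right) \left(-2\right) - 92} = \frac{1}{\frac{3}{2} - 92} = \frac{1}{- \frac{181}{2}} = - \frac{2}{181}$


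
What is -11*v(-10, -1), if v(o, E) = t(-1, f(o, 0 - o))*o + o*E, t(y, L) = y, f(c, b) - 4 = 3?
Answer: -220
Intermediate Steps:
f(c, b) = 7 (f(c, b) = 4 + 3 = 7)
v(o, E) = -o + E*o (v(o, E) = -o + o*E = -o + E*o)
-11*v(-10, -1) = -(-110)*(-1 - 1) = -(-110)*(-2) = -11*20 = -220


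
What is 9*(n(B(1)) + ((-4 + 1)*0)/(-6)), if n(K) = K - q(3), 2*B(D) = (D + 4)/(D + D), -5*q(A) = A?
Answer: 333/20 ≈ 16.650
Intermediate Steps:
q(A) = -A/5
B(D) = (4 + D)/(4*D) (B(D) = ((D + 4)/(D + D))/2 = ((4 + D)/((2*D)))/2 = ((4 + D)*(1/(2*D)))/2 = ((4 + D)/(2*D))/2 = (4 + D)/(4*D))
n(K) = 3/5 + K (n(K) = K - (-1)*3/5 = K - 1*(-3/5) = K + 3/5 = 3/5 + K)
9*(n(B(1)) + ((-4 + 1)*0)/(-6)) = 9*((3/5 + (1/4)*(4 + 1)/1) + ((-4 + 1)*0)/(-6)) = 9*((3/5 + (1/4)*1*5) - 3*0*(-1/6)) = 9*((3/5 + 5/4) + 0*(-1/6)) = 9*(37/20 + 0) = 9*(37/20) = 333/20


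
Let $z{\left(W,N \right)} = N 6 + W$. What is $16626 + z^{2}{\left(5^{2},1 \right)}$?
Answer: $17587$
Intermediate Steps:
$z{\left(W,N \right)} = W + 6 N$ ($z{\left(W,N \right)} = 6 N + W = W + 6 N$)
$16626 + z^{2}{\left(5^{2},1 \right)} = 16626 + \left(5^{2} + 6 \cdot 1\right)^{2} = 16626 + \left(25 + 6\right)^{2} = 16626 + 31^{2} = 16626 + 961 = 17587$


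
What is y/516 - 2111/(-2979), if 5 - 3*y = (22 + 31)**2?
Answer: -47086/42699 ≈ -1.1027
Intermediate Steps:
y = -2804/3 (y = 5/3 - (22 + 31)**2/3 = 5/3 - 1/3*53**2 = 5/3 - 1/3*2809 = 5/3 - 2809/3 = -2804/3 ≈ -934.67)
y/516 - 2111/(-2979) = -2804/3/516 - 2111/(-2979) = -2804/3*1/516 - 2111*(-1/2979) = -701/387 + 2111/2979 = -47086/42699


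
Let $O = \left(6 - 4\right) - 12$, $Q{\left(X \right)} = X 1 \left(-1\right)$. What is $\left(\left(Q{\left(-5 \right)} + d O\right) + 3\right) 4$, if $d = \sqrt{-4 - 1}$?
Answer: $32 - 40 i \sqrt{5} \approx 32.0 - 89.443 i$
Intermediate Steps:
$d = i \sqrt{5}$ ($d = \sqrt{-5} = i \sqrt{5} \approx 2.2361 i$)
$Q{\left(X \right)} = - X$ ($Q{\left(X \right)} = X \left(-1\right) = - X$)
$O = -10$ ($O = \left(6 - 4\right) - 12 = 2 - 12 = -10$)
$\left(\left(Q{\left(-5 \right)} + d O\right) + 3\right) 4 = \left(\left(\left(-1\right) \left(-5\right) + i \sqrt{5} \left(-10\right)\right) + 3\right) 4 = \left(\left(5 - 10 i \sqrt{5}\right) + 3\right) 4 = \left(8 - 10 i \sqrt{5}\right) 4 = 32 - 40 i \sqrt{5}$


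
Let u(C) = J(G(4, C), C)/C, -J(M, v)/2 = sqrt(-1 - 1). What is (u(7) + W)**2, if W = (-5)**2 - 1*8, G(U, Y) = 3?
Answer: 14153/49 - 68*I*sqrt(2)/7 ≈ 288.84 - 13.738*I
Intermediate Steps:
J(M, v) = -2*I*sqrt(2) (J(M, v) = -2*sqrt(-1 - 1) = -2*I*sqrt(2))
W = 17 (W = 25 - 8 = 17)
u(C) = -2*I*sqrt(2)/C (u(C) = (-2*I*sqrt(2))/C = -2*I*sqrt(2)/C)
(u(7) + W)**2 = (-2*I*sqrt(2)/7 + 17)**2 = (17 - 2*I*sqrt(2)/7)**2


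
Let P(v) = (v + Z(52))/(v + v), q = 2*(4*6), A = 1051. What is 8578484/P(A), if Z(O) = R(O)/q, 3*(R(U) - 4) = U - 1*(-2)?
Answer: 432767360832/25235 ≈ 1.7150e+7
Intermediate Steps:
R(U) = 14/3 + U/3 (R(U) = 4 + (U - 1*(-2))/3 = 4 + (U + 2)/3 = 4 + (2 + U)/3 = 4 + (2/3 + U/3) = 14/3 + U/3)
q = 48 (q = 2*24 = 48)
Z(O) = 7/72 + O/144 (Z(O) = (14/3 + O/3)/48 = (14/3 + O/3)*(1/48) = 7/72 + O/144)
P(v) = (11/24 + v)/(2*v) (P(v) = (v + (7/72 + (1/144)*52))/(v + v) = (v + (7/72 + 13/36))/((2*v)) = (v + 11/24)*(1/(2*v)) = (11/24 + v)*(1/(2*v)) = (11/24 + v)/(2*v))
8578484/P(A) = 8578484/(((1/48)*(11 + 24*1051)/1051)) = 8578484/(((1/48)*(1/1051)*(11 + 25224))) = 8578484/(((1/48)*(1/1051)*25235)) = 8578484/(25235/50448) = 8578484*(50448/25235) = 432767360832/25235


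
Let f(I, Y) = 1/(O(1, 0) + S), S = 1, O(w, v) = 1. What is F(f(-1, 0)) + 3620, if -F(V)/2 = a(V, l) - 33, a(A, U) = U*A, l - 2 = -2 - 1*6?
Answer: 3692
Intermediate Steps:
l = -6 (l = 2 + (-2 - 1*6) = 2 + (-2 - 6) = 2 - 8 = -6)
f(I, Y) = 1/2 (f(I, Y) = 1/(1 + 1) = 1/2)
a(A, U) = A*U
F(V) = 66 + 12*V (F(V) = -2*(V*(-6) - 33) = -2*(-6*V - 33) = -2*(-33 - 6*V) = 66 + 12*V)
F(f(-1, 0)) + 3620 = (66 + 12*(1/2)) + 3620 = (66 + 6) + 3620 = 72 + 3620 = 3692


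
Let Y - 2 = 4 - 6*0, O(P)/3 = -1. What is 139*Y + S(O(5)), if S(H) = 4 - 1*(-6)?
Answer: 844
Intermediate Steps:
O(P) = -3 (O(P) = 3*(-1) = -3)
S(H) = 10 (S(H) = 4 + 6 = 10)
Y = 6 (Y = 2 + (4 - 6*0) = 2 + (4 + 0) = 2 + 4 = 6)
139*Y + S(O(5)) = 139*6 + 10 = 834 + 10 = 844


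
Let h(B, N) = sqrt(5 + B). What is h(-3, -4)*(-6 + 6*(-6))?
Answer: -42*sqrt(2) ≈ -59.397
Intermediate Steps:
h(-3, -4)*(-6 + 6*(-6)) = sqrt(5 - 3)*(-6 + 6*(-6)) = sqrt(2)*(-6 - 36) = sqrt(2)*(-42) = -42*sqrt(2)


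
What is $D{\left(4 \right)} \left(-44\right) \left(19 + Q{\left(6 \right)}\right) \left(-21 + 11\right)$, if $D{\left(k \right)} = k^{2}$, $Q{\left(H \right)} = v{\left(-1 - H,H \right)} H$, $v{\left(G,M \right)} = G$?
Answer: $-161920$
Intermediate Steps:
$Q{\left(H \right)} = H \left(-1 - H\right)$ ($Q{\left(H \right)} = \left(-1 - H\right) H = H \left(-1 - H\right)$)
$D{\left(4 \right)} \left(-44\right) \left(19 + Q{\left(6 \right)}\right) \left(-21 + 11\right) = 4^{2} \left(-44\right) \left(19 - 6 \left(1 + 6\right)\right) \left(-21 + 11\right) = 16 \left(-44\right) \left(19 - 6 \cdot 7\right) \left(-10\right) = - 704 \left(19 - 42\right) \left(-10\right) = - 704 \left(\left(-23\right) \left(-10\right)\right) = \left(-704\right) 230 = -161920$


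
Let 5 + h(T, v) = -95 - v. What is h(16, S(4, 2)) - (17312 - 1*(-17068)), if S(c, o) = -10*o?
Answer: -34460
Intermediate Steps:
h(T, v) = -100 - v (h(T, v) = -5 + (-95 - v) = -100 - v)
h(16, S(4, 2)) - (17312 - 1*(-17068)) = (-100 - (-10)*2) - (17312 - 1*(-17068)) = (-100 - 1*(-20)) - (17312 + 17068) = (-100 + 20) - 1*34380 = -80 - 34380 = -34460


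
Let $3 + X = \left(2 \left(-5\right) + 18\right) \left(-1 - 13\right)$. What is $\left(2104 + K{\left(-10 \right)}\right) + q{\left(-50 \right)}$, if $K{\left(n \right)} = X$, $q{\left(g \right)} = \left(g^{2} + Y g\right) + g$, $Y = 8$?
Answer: $4039$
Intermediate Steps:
$X = -115$ ($X = -3 + \left(2 \left(-5\right) + 18\right) \left(-1 - 13\right) = -3 + \left(-10 + 18\right) \left(-14\right) = -3 + 8 \left(-14\right) = -3 - 112 = -115$)
$q{\left(g \right)} = g^{2} + 9 g$ ($q{\left(g \right)} = \left(g^{2} + 8 g\right) + g = g^{2} + 9 g$)
$K{\left(n \right)} = -115$
$\left(2104 + K{\left(-10 \right)}\right) + q{\left(-50 \right)} = \left(2104 - 115\right) - 50 \left(9 - 50\right) = 1989 - -2050 = 1989 + 2050 = 4039$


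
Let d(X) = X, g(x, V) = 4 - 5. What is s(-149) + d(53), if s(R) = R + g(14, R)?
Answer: -97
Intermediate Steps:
g(x, V) = -1
s(R) = -1 + R (s(R) = R - 1 = -1 + R)
s(-149) + d(53) = (-1 - 149) + 53 = -150 + 53 = -97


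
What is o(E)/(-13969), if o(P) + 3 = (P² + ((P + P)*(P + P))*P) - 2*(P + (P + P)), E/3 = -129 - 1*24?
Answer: 1688196/61 ≈ 27675.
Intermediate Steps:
E = -459 (E = 3*(-129 - 1*24) = 3*(-129 - 24) = 3*(-153) = -459)
o(P) = -3 + P² - 6*P + 4*P³ (o(P) = -3 + ((P² + ((P + P)*(P + P))*P) - 2*(P + (P + P))) = -3 + ((P² + ((2*P)*(2*P))*P) - 2*(P + 2*P)) = -3 + ((P² + (4*P²)*P) - 6*P) = -3 + ((P² + 4*P³) - 6*P) = -3 + (P² - 6*P + 4*P³) = -3 + P² - 6*P + 4*P³)
o(E)/(-13969) = (-3 + (-459)² - 6*(-459) + 4*(-459)³)/(-13969) = (-3 + 210681 + 2754 + 4*(-96702579))*(-1/13969) = (-3 + 210681 + 2754 - 386810316)*(-1/13969) = -386596884*(-1/13969) = 1688196/61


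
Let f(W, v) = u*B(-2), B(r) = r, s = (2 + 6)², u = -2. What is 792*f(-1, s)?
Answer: 3168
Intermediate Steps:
s = 64 (s = 8² = 64)
f(W, v) = 4 (f(W, v) = -2*(-2) = 4)
792*f(-1, s) = 792*4 = 3168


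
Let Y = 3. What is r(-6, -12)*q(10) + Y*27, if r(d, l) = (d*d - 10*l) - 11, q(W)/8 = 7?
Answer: 8201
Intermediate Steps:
q(W) = 56 (q(W) = 8*7 = 56)
r(d, l) = -11 + d² - 10*l (r(d, l) = (d² - 10*l) - 11 = -11 + d² - 10*l)
r(-6, -12)*q(10) + Y*27 = (-11 + (-6)² - 10*(-12))*56 + 3*27 = (-11 + 36 + 120)*56 + 81 = 145*56 + 81 = 8120 + 81 = 8201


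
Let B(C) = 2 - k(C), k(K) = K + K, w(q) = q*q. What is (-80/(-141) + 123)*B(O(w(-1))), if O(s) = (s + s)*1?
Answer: -34846/141 ≈ -247.13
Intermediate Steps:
w(q) = q**2
k(K) = 2*K
O(s) = 2*s (O(s) = (2*s)*1 = 2*s)
B(C) = 2 - 2*C
(-80/(-141) + 123)*B(O(w(-1))) = (-80/(-141) + 123)*(2 - 4*(-1)**2) = (-80*(-1/141) + 123)*(2 - 4) = (80/141 + 123)*(2 - 2*2) = 17423*(2 - 4)/141 = (17423/141)*(-2) = -34846/141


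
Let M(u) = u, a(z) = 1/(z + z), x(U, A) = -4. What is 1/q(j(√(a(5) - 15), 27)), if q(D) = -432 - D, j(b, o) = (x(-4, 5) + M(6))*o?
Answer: -1/486 ≈ -0.0020576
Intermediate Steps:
a(z) = 1/(2*z)
j(b, o) = 2*o (j(b, o) = (-4 + 6)*o = 2*o)
1/q(j(√(a(5) - 15), 27)) = 1/(-432 - 2*27) = 1/(-432 - 1*54) = 1/(-432 - 54) = 1/(-486) = -1/486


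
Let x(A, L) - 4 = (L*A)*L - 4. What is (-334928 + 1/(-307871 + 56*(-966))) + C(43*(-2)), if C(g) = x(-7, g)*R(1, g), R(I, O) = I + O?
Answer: 1471646336163/361967 ≈ 4.0657e+6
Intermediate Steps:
x(A, L) = A*L² (x(A, L) = 4 + ((L*A)*L - 4) = 4 + ((A*L)*L - 4) = 4 + (A*L² - 4) = 4 + (-4 + A*L²) = A*L²)
C(g) = -7*g²*(1 + g) (C(g) = (-7*g²)*(1 + g) = -7*g²*(1 + g))
(-334928 + 1/(-307871 + 56*(-966))) + C(43*(-2)) = (-334928 + 1/(-307871 + 56*(-966))) + 7*(43*(-2))²*(-1 - 43*(-2)) = (-334928 + 1/(-307871 - 54096)) + 7*(-86)²*(-1 - 1*(-86)) = (-334928 + 1/(-361967)) + 7*7396*(-1 + 86) = (-334928 - 1/361967) + 7*7396*85 = -121232883377/361967 + 4400620 = 1471646336163/361967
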